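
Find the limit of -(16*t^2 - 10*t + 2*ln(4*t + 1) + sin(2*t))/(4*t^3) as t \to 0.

Substitution gives 0/0; apply L'Hôpital's rule 3 times.
After differentiating numerator and denominator 3 times the quotient is (-8*cos(2*t) + 256/(4*t + 1)^3)/(-24); at t = 0 this is -31/3.

-31/3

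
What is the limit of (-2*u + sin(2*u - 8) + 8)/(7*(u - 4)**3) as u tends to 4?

-4/21

Direct substitution gives 0/0.
Apply L'Hôpital: lim (2*cos(2*u - 8) - 2)/(21*(u - 4)^2), still 0/0.
Apply L'Hôpital: lim (-4*sin(2*u - 8))/(42*u - 168), still 0/0.
After 3 applications of L'Hôpital's rule the quotient is (-8*cos(2*u - 8))/(42); substituting u = 4 gives -4/21.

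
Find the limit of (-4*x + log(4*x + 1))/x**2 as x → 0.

Direct substitution gives 0/0.
Apply L'Hôpital: lim (-4 + 4/(4*x + 1))/(2*x), still 0/0.
After 2 applications of L'Hôpital's rule the quotient is (-16/(4*x + 1)^2)/(2); substituting x = 0 gives -8.

-8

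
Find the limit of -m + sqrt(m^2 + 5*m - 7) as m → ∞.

This has the form ∞ − ∞. Multiply and divide by the conjugate √(m^2 + 5*m - 7) + m.
That gives (5m - 7) / (√(m^2 + 5*m - 7) + m).
Divide numerator and denominator by m: the limit is 5/(2·1) = 5/2.

5/2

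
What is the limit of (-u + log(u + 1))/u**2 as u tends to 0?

Direct substitution gives 0/0.
Apply L'Hôpital: lim (-1 + 1/(u + 1))/(2*u), still 0/0.
After 2 applications of L'Hôpital's rule the quotient is (-1/(u + 1)^2)/(2); substituting u = 0 gives -1/2.

-1/2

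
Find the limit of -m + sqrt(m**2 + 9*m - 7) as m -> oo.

An ∞ − ∞ form. Rationalising with the conjugate, the difference becomes (9m - 7) / (√(m^2 + 9*m - 7) + m).
For large m the denominator behaves like 2·m, so the quotient tends to 9/2 = 9/2.

9/2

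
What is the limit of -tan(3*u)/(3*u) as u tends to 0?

Substitution gives 0/0.
Since tan(θ)/θ → 1 as θ → 0, tan(3u)/(3u) → 1 and the limit is 3/(-3) = -1.

-1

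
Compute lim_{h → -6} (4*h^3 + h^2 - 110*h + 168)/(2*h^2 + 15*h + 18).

Since h = -6 makes numerator and denominator zero, (h + 6) divides both.
Cancelling it gives (4*h^2 - 23*h + 28)/(2*h + 3); now plug in h = -6 to get -310/9.

-310/9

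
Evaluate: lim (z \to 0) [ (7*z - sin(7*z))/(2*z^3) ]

343/12

Direct substitution gives 0/0.
Apply L'Hôpital: lim (7 - 7*cos(7*z))/(6*z^2), still 0/0.
Apply L'Hôpital: lim (49*sin(7*z))/(12*z), still 0/0.
After 3 applications of L'Hôpital's rule the quotient is (343*cos(7*z))/(12); substituting z = 0 gives 343/12.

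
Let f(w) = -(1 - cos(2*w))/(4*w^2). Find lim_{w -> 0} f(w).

Substitution gives 0/0.
Use (1 − cos u)/u² → 1/2 with u = 2w: the limit is 2²/(2·(-4)) = -1/2.

-1/2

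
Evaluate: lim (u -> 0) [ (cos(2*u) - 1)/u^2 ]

Direct substitution gives 0/0.
Apply L'Hôpital: lim (-2*sin(2*u))/(2*u), still 0/0.
After 2 applications of L'Hôpital's rule the quotient is (-4*cos(2*u))/(2); substituting u = 0 gives -2.

-2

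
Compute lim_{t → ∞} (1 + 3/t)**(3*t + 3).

Let L be the limit and take ln: ln L = lim (3t + 3)·ln(1 + 3/t) = lim (3t + 3)·(3/t + O(1/t²)) = 9.
Hence L = e^(9).

e^(9)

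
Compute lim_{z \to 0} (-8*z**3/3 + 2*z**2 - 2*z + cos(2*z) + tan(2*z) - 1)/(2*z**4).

Substitution gives 0/0; apply L'Hôpital's rule 4 times.
After differentiating numerator and denominator 4 times the quotient is (16*cos(2*z) + 384*tan(2*z)^5 + 640*tan(2*z)^3 + 256*tan(2*z))/(48); at z = 0 this is 1/3.

1/3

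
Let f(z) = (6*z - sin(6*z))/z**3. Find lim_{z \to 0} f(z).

Direct substitution gives 0/0.
Apply L'Hôpital: lim (6 - 6*cos(6*z))/(3*z^2), still 0/0.
Apply L'Hôpital: lim (36*sin(6*z))/(6*z), still 0/0.
After 3 applications of L'Hôpital's rule the quotient is (216*cos(6*z))/(6); substituting z = 0 gives 36.

36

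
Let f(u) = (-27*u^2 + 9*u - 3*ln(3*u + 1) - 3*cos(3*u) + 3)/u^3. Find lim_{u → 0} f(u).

-27

Substitution gives 0/0; apply L'Hôpital's rule 3 times.
After differentiating numerator and denominator 3 times the quotient is (-81*sin(3*u) - 162/(3*u + 1)^3)/(6); at u = 0 this is -27.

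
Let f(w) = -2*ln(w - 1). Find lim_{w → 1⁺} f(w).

∞

As w → 1⁺, w - 1 → 0⁺ and ln(w - 1) → −∞.
Multiplying by -2 gives ∞.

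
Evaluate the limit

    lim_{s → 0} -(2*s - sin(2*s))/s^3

-4/3

Direct substitution gives 0/0.
Apply L'Hôpital: lim (2 - 2*cos(2*s))/(-3*s^2), still 0/0.
Apply L'Hôpital: lim (4*sin(2*s))/(-6*s), still 0/0.
After 3 applications of L'Hôpital's rule the quotient is (8*cos(2*s))/(-6); substituting s = 0 gives -4/3.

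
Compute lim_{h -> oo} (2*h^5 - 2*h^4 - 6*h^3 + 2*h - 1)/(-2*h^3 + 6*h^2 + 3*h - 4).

The numerator has higher degree (5 > 3); the quotient behaves like (2/(-2))·h^2 for large |h|.
As h → +∞ this diverges to -∞.

-∞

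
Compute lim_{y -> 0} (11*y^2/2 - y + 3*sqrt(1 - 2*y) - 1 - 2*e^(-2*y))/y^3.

7/6

Substitution gives 0/0 (the numerator vanishes to order 3).
Expand each term to order y^3: the coefficient of y^3 in 3·√(1 - 2y) is -3/2 and in -2·e^(-2y) is 8/3.
Lower-order terms cancel with the polynomial part, so the numerator is (7/6)·y^3 + o(y^3), and the limit is (7/6)/(1) = 7/6.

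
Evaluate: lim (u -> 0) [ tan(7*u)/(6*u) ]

7/6

Substitution gives 0/0.
Since tan(θ)/θ → 1 as θ → 0, tan(7u)/(7u) → 1 and the limit is 7/6.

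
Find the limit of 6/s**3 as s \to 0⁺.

As s → 0⁺, (s) → 0⁺, so (s)^3 → 0⁺ and 6/(s)^3 → ∞.

∞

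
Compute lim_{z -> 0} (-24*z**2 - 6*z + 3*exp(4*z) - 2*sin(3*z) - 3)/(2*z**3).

Substitution gives 0/0; apply L'Hôpital's rule 3 times.
After differentiating numerator and denominator 3 times the quotient is (192*e^(4*z) + 54*cos(3*z))/(12); at z = 0 this is 41/2.

41/2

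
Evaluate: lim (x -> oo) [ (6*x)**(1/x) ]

1

Base → ∞ and exponent → 0: an ∞^0 form.
Take logs: (1/x)·ln(6·x^1) = (ln 6 + 1·ln x)/x → 0.
So the limit is e^0 = 1.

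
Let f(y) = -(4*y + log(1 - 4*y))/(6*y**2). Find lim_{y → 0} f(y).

4/3

Direct substitution gives 0/0.
Apply L'Hôpital: lim (4 - 4/(1 - 4*y))/(-12*y), still 0/0.
After 2 applications of L'Hôpital's rule the quotient is (-16/(1 - 4*y)^2)/(-12); substituting y = 0 gives 4/3.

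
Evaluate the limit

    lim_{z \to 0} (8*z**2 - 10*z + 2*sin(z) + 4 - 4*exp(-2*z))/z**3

5

Substitution gives 0/0; apply L'Hôpital's rule 3 times.
After differentiating numerator and denominator 3 times the quotient is (-2*cos(z) + 32*e^(-2*z))/(6); at z = 0 this is 5.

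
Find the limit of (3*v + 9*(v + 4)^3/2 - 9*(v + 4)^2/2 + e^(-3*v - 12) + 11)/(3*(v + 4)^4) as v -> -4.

9/8

Direct substitution gives 0/0.
Apply L'Hôpital: lim (-9*v + 27*(v + 4)^2/2 - 3*e^(-3*v - 12) - 33)/(12*(v + 4)^3), still 0/0.
Apply L'Hôpital: lim (27*v + 9*e^(-3*v - 12) + 99)/(36*(v + 4)^2), still 0/0.
Apply L'Hôpital: lim (27 - 27*e^(-3*v - 12))/(72*v + 288), still 0/0.
After 4 applications of L'Hôpital's rule the quotient is (81*e^(-3*v - 12))/(72); substituting v = -4 gives 9/8.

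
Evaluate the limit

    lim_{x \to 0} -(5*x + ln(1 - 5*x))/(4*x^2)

25/8

Direct substitution gives 0/0.
Apply L'Hôpital: lim (5 - 5/(1 - 5*x))/(-8*x), still 0/0.
After 2 applications of L'Hôpital's rule the quotient is (-25/(1 - 5*x)^2)/(-8); substituting x = 0 gives 25/8.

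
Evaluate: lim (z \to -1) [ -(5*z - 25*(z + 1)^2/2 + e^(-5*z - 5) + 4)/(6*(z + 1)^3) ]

Direct substitution gives 0/0.
Apply L'Hôpital: lim (-25*z - 5*e^(-5*z - 5) - 20)/(-18*(z + 1)^2), still 0/0.
Apply L'Hôpital: lim (25*e^(-5*z - 5) - 25)/(-36*z - 36), still 0/0.
After 3 applications of L'Hôpital's rule the quotient is (-125*e^(-5*z - 5))/(-36); substituting z = -1 gives 125/36.

125/36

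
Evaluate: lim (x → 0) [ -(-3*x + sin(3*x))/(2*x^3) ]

Direct substitution gives 0/0.
Apply L'Hôpital: lim (3*cos(3*x) - 3)/(-6*x^2), still 0/0.
Apply L'Hôpital: lim (-9*sin(3*x))/(-12*x), still 0/0.
After 3 applications of L'Hôpital's rule the quotient is (-27*cos(3*x))/(-12); substituting x = 0 gives 9/4.

9/4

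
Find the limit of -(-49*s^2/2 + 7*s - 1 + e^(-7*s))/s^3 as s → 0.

Direct substitution gives 0/0.
Apply L'Hôpital: lim (-49*s + 7 - 7*e^(-7*s))/(-3*s^2), still 0/0.
Apply L'Hôpital: lim (-49 + 49*e^(-7*s))/(-6*s), still 0/0.
After 3 applications of L'Hôpital's rule the quotient is (-343*e^(-7*s))/(-6); substituting s = 0 gives 343/6.

343/6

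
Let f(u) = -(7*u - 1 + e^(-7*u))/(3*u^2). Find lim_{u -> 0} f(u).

-49/6

Direct substitution gives 0/0.
Apply L'Hôpital: lim (7 - 7*e^(-7*u))/(-6*u), still 0/0.
After 2 applications of L'Hôpital's rule the quotient is (49*e^(-7*u))/(-6); substituting u = 0 gives -49/6.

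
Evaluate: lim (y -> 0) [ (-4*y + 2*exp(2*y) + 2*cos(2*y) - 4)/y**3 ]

Substitution gives 0/0 (the numerator vanishes to order 3).
Expand each term to order y^3: the coefficient of y^3 in 2·e^(2y) is 8/3 and in 2·cos(2y) is 0.
Lower-order terms cancel with the polynomial part, so the numerator is (8/3)·y^3 + o(y^3), and the limit is (8/3)/(1) = 8/3.

8/3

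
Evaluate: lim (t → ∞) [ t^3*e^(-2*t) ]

Write as t^3/e^{2t}, an ∞/∞ form.
Exponential growth dominates any polynomial, so repeated L'Hôpital (or the standard result) gives 0.

0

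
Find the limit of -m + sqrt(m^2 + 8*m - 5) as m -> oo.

4

An ∞ − ∞ form. Rationalising with the conjugate, the difference becomes (8m - 5) / (√(m^2 + 8*m - 5) + m).
For large m the denominator behaves like 2·m, so the quotient tends to 8/2 = 4.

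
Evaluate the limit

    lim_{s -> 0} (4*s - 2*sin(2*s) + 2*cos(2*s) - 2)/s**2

-4

Substitution gives 0/0 (the numerator vanishes to order 2).
Expand each term to order s^2: the coefficient of s^2 in 2·cos(2s) is -4 and in -2·sin(2s) is 0.
Lower-order terms cancel with the polynomial part, so the numerator is (-4)·s^2 + o(s^2), and the limit is (-4)/(1) = -4.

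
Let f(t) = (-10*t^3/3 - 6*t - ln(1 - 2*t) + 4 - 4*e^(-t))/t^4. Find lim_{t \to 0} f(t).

23/6

Substitution gives 0/0; apply L'Hôpital's rule 4 times.
After differentiating numerator and denominator 4 times the quotient is (-4*e^(-t) + 96/(2*t - 1)^4)/(24); at t = 0 this is 23/6.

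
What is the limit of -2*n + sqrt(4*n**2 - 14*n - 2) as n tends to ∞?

An ∞ − ∞ form. Rationalising with the conjugate, the difference becomes (-14n - 2) / (√(4*n^2 - 14*n - 2) + 2n).
For large n the denominator behaves like 2·2n, so the quotient tends to -14/4 = -7/2.

-7/2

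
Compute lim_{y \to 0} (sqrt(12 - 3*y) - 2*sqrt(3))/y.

Substitution gives 0/0. Multiply numerator and denominator by the conjugate √(12 - 3y) + √12.
The numerator becomes (12 - 3y) − 12 = -3y, so the expression simplifies to -3/(√(12 - 3y) + √12).
Letting y → 0 gives -3/(2√12) = -√(3)/4.

-√(3)/4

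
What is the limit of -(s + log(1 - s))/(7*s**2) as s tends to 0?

1/14

Direct substitution gives 0/0.
Apply L'Hôpital: lim (1 - 1/(1 - s))/(-14*s), still 0/0.
After 2 applications of L'Hôpital's rule the quotient is (-1/(1 - s)^2)/(-14); substituting s = 0 gives 1/14.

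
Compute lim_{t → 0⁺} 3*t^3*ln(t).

This is a 0·(−∞) form. Rewrite as 3·ln(t) / t^(−3) and apply L'Hôpital:
the derivative quotient is 3·(1/t) / (−3·t^(−4)) = (-3/3)·t^3 → 0.

0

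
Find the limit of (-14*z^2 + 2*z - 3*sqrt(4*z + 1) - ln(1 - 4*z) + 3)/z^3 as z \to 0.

28/3

Substitution gives 0/0 (the numerator vanishes to order 3).
Expand each term to order z^3: the coefficient of z^3 in −ln(1 - 4z) is 64/3 and in -3·√(1 + 4z) is -12.
Lower-order terms cancel with the polynomial part, so the numerator is (28/3)·z^3 + o(z^3), and the limit is (28/3)/(1) = 28/3.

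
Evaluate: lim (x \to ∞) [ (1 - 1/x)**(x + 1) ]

e^(-1)

The base → 1 and the exponent → ∞: a 1^∞ form.
Take logarithms: (x + 1)·ln(1 - 1/x). Since ln(1+u) ~ u for small u, this behaves like (x)·(-1/x) → -1.
So the limit is e^(-1).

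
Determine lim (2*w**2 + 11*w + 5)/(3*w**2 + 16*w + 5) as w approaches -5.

Direct substitution gives 0/0, so factor. Both numerator and denominator have (w + 5) as a factor.
After cancelling, the expression reduces to (2*w + 1)/(3*w + 1).
Substituting w = -5 gives 9/14.

9/14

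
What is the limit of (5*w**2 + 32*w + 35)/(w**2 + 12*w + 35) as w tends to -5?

-9

At w = -5 both the top and bottom vanish — a removable singularity. Factoring out (w + 5) from each leaves (5*w + 7)/(w + 7), which at w = -5 equals -9.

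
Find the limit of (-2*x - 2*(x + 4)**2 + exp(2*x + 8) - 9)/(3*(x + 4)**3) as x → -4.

4/9

Direct substitution gives 0/0.
Apply L'Hôpital: lim (-4*x + 2*e^(2*x + 8) - 18)/(9*(x + 4)^2), still 0/0.
Apply L'Hôpital: lim (4*e^(2*x + 8) - 4)/(18*x + 72), still 0/0.
After 3 applications of L'Hôpital's rule the quotient is (8*e^(2*x + 8))/(18); substituting x = -4 gives 4/9.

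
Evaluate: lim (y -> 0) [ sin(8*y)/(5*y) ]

Substitution gives 0/0.
Write it as (8/5)·sin(8y)/(8y); since sin(u)/u → 1, the limit is 8/5.

8/5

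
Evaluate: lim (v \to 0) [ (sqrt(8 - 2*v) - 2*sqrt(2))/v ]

A 0/0 form; rationalise with √(8 - 2v) + √8. This collapses the numerator to -2v, leaving -2/(√(8 - 2v) + √8) → -2/(2√8) = -√(2)/4.

-√(2)/4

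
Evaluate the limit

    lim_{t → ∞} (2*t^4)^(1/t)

1

Base → ∞ and exponent → 0: an ∞^0 form.
Take logs: (1/t)·ln(2·t^4) = (ln 2 + 4·ln t)/t → 0.
So the limit is e^0 = 1.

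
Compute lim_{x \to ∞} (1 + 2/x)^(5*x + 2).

e^(10)

The base → 1 and the exponent → ∞: a 1^∞ form.
Take logarithms: (5x + 2)·ln(1 + 2/x). Since ln(1+u) ~ u for small u, this behaves like (5x)·(2/x) → 10.
So the limit is e^(10).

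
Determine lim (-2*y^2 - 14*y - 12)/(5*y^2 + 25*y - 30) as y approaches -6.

-2/7

At y = -6 both the top and bottom vanish — a removable singularity. Factoring out (y + 6) from each leaves (-2*y - 2)/(5*y - 5), which at y = -6 equals -2/7.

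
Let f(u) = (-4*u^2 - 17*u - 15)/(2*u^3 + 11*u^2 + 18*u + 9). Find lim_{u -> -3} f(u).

7/6

Direct substitution gives 0/0, so factor. Both numerator and denominator have (u + 3) as a factor.
After cancelling, the expression reduces to (-4*u - 5)/(2*u^2 + 5*u + 3).
Substituting u = -3 gives 7/6.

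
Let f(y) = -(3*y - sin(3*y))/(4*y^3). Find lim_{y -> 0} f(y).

Direct substitution gives 0/0.
Apply L'Hôpital: lim (3 - 3*cos(3*y))/(-12*y^2), still 0/0.
Apply L'Hôpital: lim (9*sin(3*y))/(-24*y), still 0/0.
After 3 applications of L'Hôpital's rule the quotient is (27*cos(3*y))/(-24); substituting y = 0 gives -9/8.

-9/8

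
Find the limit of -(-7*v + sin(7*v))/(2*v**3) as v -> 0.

343/12

Direct substitution gives 0/0.
Apply L'Hôpital: lim (7*cos(7*v) - 7)/(-6*v^2), still 0/0.
Apply L'Hôpital: lim (-49*sin(7*v))/(-12*v), still 0/0.
After 3 applications of L'Hôpital's rule the quotient is (-343*cos(7*v))/(-12); substituting v = 0 gives 343/12.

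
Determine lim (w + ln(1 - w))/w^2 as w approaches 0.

-1/2

Direct substitution gives 0/0.
Apply L'Hôpital: lim (1 - 1/(1 - w))/(2*w), still 0/0.
After 2 applications of L'Hôpital's rule the quotient is (-1/(1 - w)^2)/(2); substituting w = 0 gives -1/2.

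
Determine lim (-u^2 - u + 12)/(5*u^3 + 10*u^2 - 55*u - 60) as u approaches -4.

Since u = -4 makes numerator and denominator zero, (u + 4) divides both.
Cancelling it gives (3 - u)/(5*u^2 - 10*u - 15); now plug in u = -4 to get 1/15.

1/15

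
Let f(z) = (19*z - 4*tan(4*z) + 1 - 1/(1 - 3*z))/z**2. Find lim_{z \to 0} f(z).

-9

Substitution gives 0/0 (the numerator vanishes to order 2).
Expand each term to order z^2: the coefficient of z^2 in −1/(1 - 3z) is -9 and in -4·tan(4z) is 0.
Lower-order terms cancel with the polynomial part, so the numerator is (-9)·z^2 + o(z^2), and the limit is (-9)/(1) = -9.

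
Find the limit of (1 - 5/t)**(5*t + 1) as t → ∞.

e^(-25)

Let L be the limit and take ln: ln L = lim (5t + 1)·ln(1 - 5/t) = lim (5t + 1)·(-5/t + O(1/t²)) = -25.
Hence L = e^(-25).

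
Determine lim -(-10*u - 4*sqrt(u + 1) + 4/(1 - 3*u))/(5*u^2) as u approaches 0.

-73/10

Substitution gives 0/0; apply L'Hôpital's rule 2 times.
After differentiating numerator and denominator 2 times the quotient is (-72/(3*u - 1)^3 + (u + 1)^(-3/2))/(-10); at u = 0 this is -73/10.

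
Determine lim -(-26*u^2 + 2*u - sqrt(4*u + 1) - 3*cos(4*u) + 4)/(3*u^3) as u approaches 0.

4/3

Substitution gives 0/0; apply L'Hôpital's rule 3 times.
After differentiating numerator and denominator 3 times the quotient is (-192*sin(4*u) - 24/(4*u + 1)^(5/2))/(-18); at u = 0 this is 4/3.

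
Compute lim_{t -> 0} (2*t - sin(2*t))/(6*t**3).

2/9

Direct substitution gives 0/0.
Apply L'Hôpital: lim (2 - 2*cos(2*t))/(18*t^2), still 0/0.
Apply L'Hôpital: lim (4*sin(2*t))/(36*t), still 0/0.
After 3 applications of L'Hôpital's rule the quotient is (8*cos(2*t))/(36); substituting t = 0 gives 2/9.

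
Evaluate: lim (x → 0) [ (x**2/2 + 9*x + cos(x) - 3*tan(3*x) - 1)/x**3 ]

-27

Substitution gives 0/0 (the numerator vanishes to order 3).
Expand each term to order x^3: the coefficient of x^3 in -3·tan(3x) is -27 and in cos(x) is 0.
Lower-order terms cancel with the polynomial part, so the numerator is (-27)·x^3 + o(x^3), and the limit is (-27)/(1) = -27.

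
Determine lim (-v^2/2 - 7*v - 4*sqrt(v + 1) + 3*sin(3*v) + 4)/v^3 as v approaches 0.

Substitution gives 0/0 (the numerator vanishes to order 3).
Expand each term to order v^3: the coefficient of v^3 in -4·√(1 + v) is -1/4 and in 3·sin(3v) is -27/2.
Lower-order terms cancel with the polynomial part, so the numerator is (-55/4)·v^3 + o(v^3), and the limit is (-55/4)/(1) = -55/4.

-55/4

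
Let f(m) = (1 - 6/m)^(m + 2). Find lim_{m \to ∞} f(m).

e^(-6)

Let L be the limit and take ln: ln L = lim (m + 2)·ln(1 - 6/m) = lim (m + 2)·(-6/m + O(1/m²)) = -6.
Hence L = e^(-6).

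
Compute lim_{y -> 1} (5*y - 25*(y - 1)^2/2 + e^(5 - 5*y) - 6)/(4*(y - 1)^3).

-125/24

Direct substitution gives 0/0.
Apply L'Hôpital: lim (-25*y - 5*e^(5 - 5*y) + 30)/(12*(y - 1)^2), still 0/0.
Apply L'Hôpital: lim (25*e^(5 - 5*y) - 25)/(24*y - 24), still 0/0.
After 3 applications of L'Hôpital's rule the quotient is (-125*e^(5 - 5*y))/(24); substituting y = 1 gives -125/24.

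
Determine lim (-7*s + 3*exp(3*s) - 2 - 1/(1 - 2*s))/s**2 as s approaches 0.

19/2

Substitution gives 0/0 (the numerator vanishes to order 2).
Expand each term to order s^2: the coefficient of s^2 in 3·e^(3s) is 27/2 and in −1/(1 - 2s) is -4.
Lower-order terms cancel with the polynomial part, so the numerator is (19/2)·s^2 + o(s^2), and the limit is (19/2)/(1) = 19/2.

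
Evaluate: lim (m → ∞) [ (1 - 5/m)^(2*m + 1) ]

The base → 1 and the exponent → ∞: a 1^∞ form.
Take logarithms: (2m + 1)·ln(1 - 5/m). Since ln(1+u) ~ u for small u, this behaves like (2m)·(-5/m) → -10.
So the limit is e^(-10).

e^(-10)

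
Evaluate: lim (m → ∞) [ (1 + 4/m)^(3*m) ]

Let L be the limit and take ln: ln L = lim (3m)·ln(1 + 4/m) = lim (3m)·(4/m + O(1/m²)) = 12.
Hence L = e^(12).

e^(12)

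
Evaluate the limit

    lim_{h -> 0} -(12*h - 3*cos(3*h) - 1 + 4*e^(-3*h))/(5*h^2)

-63/10

Substitution gives 0/0 (the numerator vanishes to order 2).
Expand each term to order h^2: the coefficient of h^2 in -3·cos(3h) is 27/2 and in 4·e^(-3h) is 18.
Lower-order terms cancel with the polynomial part, so the numerator is (63/2)·h^2 + o(h^2), and the limit is (63/2)/(-5) = -63/10.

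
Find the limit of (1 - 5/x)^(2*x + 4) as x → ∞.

Let L be the limit and take ln: ln L = lim (2x + 4)·ln(1 - 5/x) = lim (2x + 4)·(-5/x + O(1/x²)) = -10.
Hence L = e^(-10).

e^(-10)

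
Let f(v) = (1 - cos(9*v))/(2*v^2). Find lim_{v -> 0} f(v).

81/4

Substitution gives 0/0.
Use (1 − cos u)/u² → 1/2 with u = 9v: the limit is 9²/(2·2) = 81/4.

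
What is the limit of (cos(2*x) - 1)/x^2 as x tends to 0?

-2

Direct substitution gives 0/0.
Apply L'Hôpital: lim (-2*sin(2*x))/(2*x), still 0/0.
After 2 applications of L'Hôpital's rule the quotient is (-4*cos(2*x))/(2); substituting x = 0 gives -2.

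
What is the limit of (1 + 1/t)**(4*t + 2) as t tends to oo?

The base → 1 and the exponent → ∞: a 1^∞ form.
Take logarithms: (4t + 2)·ln(1 + 1/t). Since ln(1+u) ~ u for small u, this behaves like (4t)·(1/t) → 4.
So the limit is e^(4).

e^(4)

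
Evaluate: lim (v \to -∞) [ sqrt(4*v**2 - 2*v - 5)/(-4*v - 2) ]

1/2

For large |v|, √(4*v^2 - 2*v - 5) ≈ √4·|v| and the denominator ≈ -4v.
Since v → −∞, |v| = −v, giving −√4/(-4) = 1/2.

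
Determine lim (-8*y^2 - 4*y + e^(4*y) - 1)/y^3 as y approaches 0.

Direct substitution gives 0/0.
Apply L'Hôpital: lim (-16*y + 4*e^(4*y) - 4)/(3*y^2), still 0/0.
Apply L'Hôpital: lim (16*e^(4*y) - 16)/(6*y), still 0/0.
After 3 applications of L'Hôpital's rule the quotient is (64*e^(4*y))/(6); substituting y = 0 gives 32/3.

32/3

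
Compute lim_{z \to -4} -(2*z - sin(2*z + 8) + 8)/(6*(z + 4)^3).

Direct substitution gives 0/0.
Apply L'Hôpital: lim (2 - 2*cos(2*z + 8))/(-18*(z + 4)^2), still 0/0.
Apply L'Hôpital: lim (4*sin(2*z + 8))/(-36*z - 144), still 0/0.
After 3 applications of L'Hôpital's rule the quotient is (8*cos(2*z + 8))/(-36); substituting z = -4 gives -2/9.

-2/9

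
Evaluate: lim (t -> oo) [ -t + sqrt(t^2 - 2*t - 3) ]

-1

This has the form ∞ − ∞. Multiply and divide by the conjugate √(t^2 - 2*t - 3) + t.
That gives (-2t - 3) / (√(t^2 - 2*t - 3) + t).
Divide numerator and denominator by t: the limit is -2/(2·1) = -1.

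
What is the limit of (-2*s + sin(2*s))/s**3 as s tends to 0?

Direct substitution gives 0/0.
Apply L'Hôpital: lim (2*cos(2*s) - 2)/(3*s^2), still 0/0.
Apply L'Hôpital: lim (-4*sin(2*s))/(6*s), still 0/0.
After 3 applications of L'Hôpital's rule the quotient is (-8*cos(2*s))/(6); substituting s = 0 gives -4/3.

-4/3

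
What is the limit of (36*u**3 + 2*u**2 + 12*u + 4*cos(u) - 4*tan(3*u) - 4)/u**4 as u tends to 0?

Substitution gives 0/0; apply L'Hôpital's rule 4 times.
After differentiating numerator and denominator 4 times the quotient is (4*cos(u) - 7776*tan(3*u)^5 - 12960*tan(3*u)^3 - 5184*tan(3*u))/(24); at u = 0 this is 1/6.

1/6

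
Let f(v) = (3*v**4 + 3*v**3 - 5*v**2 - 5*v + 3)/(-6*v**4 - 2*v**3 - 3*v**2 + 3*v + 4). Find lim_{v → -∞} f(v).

Numerator and denominator both have degree 4.
Dividing every term by v^4, all lower-order terms vanish and the limit is the ratio of leading coefficients, 3/(-6) = -1/2.

-1/2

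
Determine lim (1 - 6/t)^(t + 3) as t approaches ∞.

Let L be the limit and take ln: ln L = lim (t + 3)·ln(1 - 6/t) = lim (t + 3)·(-6/t + O(1/t²)) = -6.
Hence L = e^(-6).

e^(-6)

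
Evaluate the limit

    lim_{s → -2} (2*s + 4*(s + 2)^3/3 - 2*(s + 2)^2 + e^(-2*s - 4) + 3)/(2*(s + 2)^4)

Direct substitution gives 0/0.
Apply L'Hôpital: lim (-4*s + 4*(s + 2)^2 - 2*e^(-2*s - 4) - 6)/(8*(s + 2)^3), still 0/0.
Apply L'Hôpital: lim (8*s + 4*e^(-2*s - 4) + 12)/(24*(s + 2)^2), still 0/0.
Apply L'Hôpital: lim (8 - 8*e^(-2*s - 4))/(48*s + 96), still 0/0.
After 4 applications of L'Hôpital's rule the quotient is (16*e^(-2*s - 4))/(48); substituting s = -2 gives 1/3.

1/3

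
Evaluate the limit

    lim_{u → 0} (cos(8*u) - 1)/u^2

Direct substitution gives 0/0.
Apply L'Hôpital: lim (-8*sin(8*u))/(2*u), still 0/0.
After 2 applications of L'Hôpital's rule the quotient is (-64*cos(8*u))/(2); substituting u = 0 gives -32.

-32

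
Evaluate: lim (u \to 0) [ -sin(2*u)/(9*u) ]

-2/9

Substitution gives 0/0.
Write it as (2/(-9))·sin(2u)/(2u); since sin(θ)/θ → 1, the limit is -2/9.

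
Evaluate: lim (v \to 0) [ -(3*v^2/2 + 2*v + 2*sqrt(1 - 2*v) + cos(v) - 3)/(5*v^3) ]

1/5

Substitution gives 0/0 (the numerator vanishes to order 3).
Expand each term to order v^3: the coefficient of v^3 in 2·√(1 - 2v) is -1 and in cos(v) is 0.
Lower-order terms cancel with the polynomial part, so the numerator is (-1)·v^3 + o(v^3), and the limit is (-1)/(-5) = 1/5.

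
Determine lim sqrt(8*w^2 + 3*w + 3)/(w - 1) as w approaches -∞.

For large |w|, √(8*w^2 + 3*w + 3) ≈ √8·|w| and the denominator ≈ w.
Since w → −∞, |w| = −w, giving −√8/(1) = -2*√(2).

-2*√(2)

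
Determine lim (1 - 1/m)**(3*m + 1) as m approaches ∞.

e^(-3)

The base → 1 and the exponent → ∞: a 1^∞ form.
Take logarithms: (3m + 1)·ln(1 - 1/m). Since ln(1+u) ~ u for small u, this behaves like (3m)·(-1/m) → -3.
So the limit is e^(-3).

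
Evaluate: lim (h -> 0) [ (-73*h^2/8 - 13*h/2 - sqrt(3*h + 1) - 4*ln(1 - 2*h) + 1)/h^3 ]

Substitution gives 0/0 (the numerator vanishes to order 3).
Expand each term to order h^3: the coefficient of h^3 in −√(1 + 3h) is -27/16 and in -4·ln(1 - 2h) is 32/3.
Lower-order terms cancel with the polynomial part, so the numerator is (431/48)·h^3 + o(h^3), and the limit is (431/48)/(1) = 431/48.

431/48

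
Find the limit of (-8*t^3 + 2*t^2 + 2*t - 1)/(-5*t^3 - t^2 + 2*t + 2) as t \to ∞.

Numerator and denominator both have degree 3.
Dividing every term by t^3, all lower-order terms vanish and the limit is the ratio of leading coefficients, -8/(-5) = 8/5.

8/5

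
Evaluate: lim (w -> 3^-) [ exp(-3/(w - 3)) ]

∞

As w → 3⁻, -3/(w - 3) → +∞, so e^(-3/(w - 3)) → ∞.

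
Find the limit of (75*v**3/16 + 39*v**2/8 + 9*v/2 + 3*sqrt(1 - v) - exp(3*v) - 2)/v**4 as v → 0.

Substitution gives 0/0 (the numerator vanishes to order 4).
Expand each term to order v^4: the coefficient of v^4 in −e^(3v) is -27/8 and in 3·√(1 - v) is -15/128.
Lower-order terms cancel with the polynomial part, so the numerator is (-447/128)·v^4 + o(v^4), and the limit is (-447/128)/(1) = -447/128.

-447/128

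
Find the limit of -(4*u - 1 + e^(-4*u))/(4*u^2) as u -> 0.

-2

Direct substitution gives 0/0.
Apply L'Hôpital: lim (4 - 4*e^(-4*u))/(-8*u), still 0/0.
After 2 applications of L'Hôpital's rule the quotient is (16*e^(-4*u))/(-8); substituting u = 0 gives -2.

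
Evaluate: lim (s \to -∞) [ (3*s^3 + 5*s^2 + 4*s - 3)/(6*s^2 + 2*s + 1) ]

The numerator has higher degree (3 > 2); the quotient behaves like (3/(6))·s^1 for large |s|.
As s → −∞ this diverges to -∞.

-∞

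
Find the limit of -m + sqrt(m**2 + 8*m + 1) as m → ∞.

This has the form ∞ − ∞. Multiply and divide by the conjugate √(m^2 + 8*m + 1) + m.
That gives (8m + 1) / (√(m^2 + 8*m + 1) + m).
Divide numerator and denominator by m: the limit is 8/(2·1) = 4.

4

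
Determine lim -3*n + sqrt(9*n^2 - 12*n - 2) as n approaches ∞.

-2

This has the form ∞ − ∞. Multiply and divide by the conjugate √(9*n^2 - 12*n - 2) + 3n.
That gives (-12n - 2) / (√(9*n^2 - 12*n - 2) + 3n).
Divide numerator and denominator by n: the limit is -12/(2·3) = -2.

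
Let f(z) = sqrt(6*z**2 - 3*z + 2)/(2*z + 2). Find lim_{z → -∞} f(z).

For large |z|, √(6*z^2 - 3*z + 2) ≈ √6·|z| and the denominator ≈ 2z.
Since z → −∞, |z| = −z, giving −√6/(2) = -√(6)/2.

-√(6)/2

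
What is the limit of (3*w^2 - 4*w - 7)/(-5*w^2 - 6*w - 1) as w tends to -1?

At w = -1 both the top and bottom vanish — a removable singularity. Factoring out (w + 1) from each leaves (3*w - 7)/(-5*w - 1), which at w = -1 equals -5/2.

-5/2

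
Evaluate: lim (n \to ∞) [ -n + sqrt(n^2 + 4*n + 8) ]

An ∞ − ∞ form. Rationalising with the conjugate, the difference becomes (4n + 8) / (√(n^2 + 4*n + 8) + n).
For large n the denominator behaves like 2·n, so the quotient tends to 4/2 = 2.

2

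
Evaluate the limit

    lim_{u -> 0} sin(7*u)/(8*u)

7/8

Substitution gives 0/0.
Write it as (7/8)·sin(7u)/(7u); since sin(θ)/θ → 1, the limit is 7/8.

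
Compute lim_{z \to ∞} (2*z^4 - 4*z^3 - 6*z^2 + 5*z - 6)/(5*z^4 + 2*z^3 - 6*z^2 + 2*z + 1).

2/5

Numerator and denominator both have degree 4.
Dividing every term by z^4, all lower-order terms vanish and the limit is the ratio of leading coefficients, 2/(5) = 2/5.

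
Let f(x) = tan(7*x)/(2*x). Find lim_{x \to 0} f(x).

Substitution gives 0/0.
Since tan(u)/u → 1 as u → 0, tan(7x)/(7x) → 1 and the limit is 7/2.

7/2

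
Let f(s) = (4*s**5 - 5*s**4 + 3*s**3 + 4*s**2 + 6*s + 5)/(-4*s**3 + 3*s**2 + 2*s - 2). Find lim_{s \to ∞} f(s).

The numerator has higher degree (5 > 3); the quotient behaves like (4/(-4))·s^2 for large |s|.
As s → +∞ this diverges to -∞.

-∞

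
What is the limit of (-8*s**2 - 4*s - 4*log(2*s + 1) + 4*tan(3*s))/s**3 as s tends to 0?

76/3

Substitution gives 0/0; apply L'Hôpital's rule 3 times.
After differentiating numerator and denominator 3 times the quotient is (648*tan(3*s)^2/cos(3*s)^2 + 216/cos(3*s)^2 - 64/(2*s + 1)^3)/(6); at s = 0 this is 76/3.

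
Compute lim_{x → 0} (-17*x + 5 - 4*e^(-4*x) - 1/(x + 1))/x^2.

-33

Substitution gives 0/0; apply L'Hôpital's rule 2 times.
After differentiating numerator and denominator 2 times the quotient is (-64*e^(-4*x) - 2/(x + 1)^3)/(2); at x = 0 this is -33.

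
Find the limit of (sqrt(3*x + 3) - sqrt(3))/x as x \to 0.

A 0/0 form; rationalise with √(3 + 3x) + √3. This collapses the numerator to 3x, leaving 3/(√(3 + 3x) + √3) → 3/(2√3) = √(3)/2.

√(3)/2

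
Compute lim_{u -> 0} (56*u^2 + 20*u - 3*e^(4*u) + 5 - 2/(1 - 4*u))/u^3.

-160

Substitution gives 0/0; apply L'Hôpital's rule 3 times.
After differentiating numerator and denominator 3 times the quotient is (-192*e^(4*u) - 768/(4*u - 1)^4)/(6); at u = 0 this is -160.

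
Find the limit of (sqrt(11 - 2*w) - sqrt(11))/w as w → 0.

A 0/0 form; rationalise with √(11 - 2w) + √11. This collapses the numerator to -2w, leaving -2/(√(11 - 2w) + √11) → -2/(2√11) = -√(11)/11.

-√(11)/11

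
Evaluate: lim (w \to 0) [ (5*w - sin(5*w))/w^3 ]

Direct substitution gives 0/0.
Apply L'Hôpital: lim (5 - 5*cos(5*w))/(3*w^2), still 0/0.
Apply L'Hôpital: lim (25*sin(5*w))/(6*w), still 0/0.
After 3 applications of L'Hôpital's rule the quotient is (125*cos(5*w))/(6); substituting w = 0 gives 125/6.

125/6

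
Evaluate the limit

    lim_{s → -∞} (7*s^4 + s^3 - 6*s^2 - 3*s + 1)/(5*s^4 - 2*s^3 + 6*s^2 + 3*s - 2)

Numerator and denominator both have degree 4.
Dividing every term by s^4, all lower-order terms vanish and the limit is the ratio of leading coefficients, 7/(5) = 7/5.

7/5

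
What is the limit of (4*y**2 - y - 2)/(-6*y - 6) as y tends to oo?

-∞

The numerator has higher degree (2 > 1); the quotient behaves like (4/(-6))·y^1 for large |y|.
As y → +∞ this diverges to -∞.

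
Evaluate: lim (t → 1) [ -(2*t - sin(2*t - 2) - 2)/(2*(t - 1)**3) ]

-2/3

Direct substitution gives 0/0.
Apply L'Hôpital: lim (2 - 2*cos(2*t - 2))/(-6*(t - 1)^2), still 0/0.
Apply L'Hôpital: lim (4*sin(2*t - 2))/(12 - 12*t), still 0/0.
After 3 applications of L'Hôpital's rule the quotient is (8*cos(2*t - 2))/(-12); substituting t = 1 gives -2/3.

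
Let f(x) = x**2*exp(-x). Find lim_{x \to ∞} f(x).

0

Write as x^2/e^{1x}, an ∞/∞ form.
Exponential growth dominates any polynomial, so repeated L'Hôpital (or the standard result) gives 0.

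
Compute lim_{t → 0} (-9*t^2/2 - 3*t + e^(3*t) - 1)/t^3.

9/2

Direct substitution gives 0/0.
Apply L'Hôpital: lim (-9*t + 3*e^(3*t) - 3)/(3*t^2), still 0/0.
Apply L'Hôpital: lim (9*e^(3*t) - 9)/(6*t), still 0/0.
After 3 applications of L'Hôpital's rule the quotient is (27*e^(3*t))/(6); substituting t = 0 gives 9/2.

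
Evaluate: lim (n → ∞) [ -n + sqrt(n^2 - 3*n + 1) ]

-3/2

This has the form ∞ − ∞. Multiply and divide by the conjugate √(n^2 - 3*n + 1) + n.
That gives (-3n + 1) / (√(n^2 - 3*n + 1) + n).
Divide numerator and denominator by n: the limit is -3/(2·1) = -3/2.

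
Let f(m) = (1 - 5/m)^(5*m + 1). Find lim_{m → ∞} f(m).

Write it as [(1 - 5/m)^m]^(5) · (1 - 5/m)^(1). The bracketed term tends to e^(-5) and the second factor to 1, so the limit is e^(-25).

e^(-25)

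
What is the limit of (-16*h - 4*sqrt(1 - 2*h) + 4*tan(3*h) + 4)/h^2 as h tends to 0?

2

Substitution gives 0/0; apply L'Hôpital's rule 2 times.
After differentiating numerator and denominator 2 times the quotient is (72*tan(3*h)/cos(3*h)^2 + 4/(1 - 2*h)^(3/2))/(2); at h = 0 this is 2.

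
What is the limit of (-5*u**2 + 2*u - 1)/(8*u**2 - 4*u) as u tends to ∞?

Numerator and denominator both have degree 2.
Dividing every term by u^2, all lower-order terms vanish and the limit is the ratio of leading coefficients, -5/(8) = -5/8.

-5/8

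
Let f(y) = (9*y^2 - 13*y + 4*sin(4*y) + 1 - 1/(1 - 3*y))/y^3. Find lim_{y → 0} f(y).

Substitution gives 0/0 (the numerator vanishes to order 3).
Expand each term to order y^3: the coefficient of y^3 in −1/(1 - 3y) is -27 and in 4·sin(4y) is -128/3.
Lower-order terms cancel with the polynomial part, so the numerator is (-209/3)·y^3 + o(y^3), and the limit is (-209/3)/(1) = -209/3.

-209/3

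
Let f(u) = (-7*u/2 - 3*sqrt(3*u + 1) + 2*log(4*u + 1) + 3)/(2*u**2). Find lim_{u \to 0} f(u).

-101/16

Substitution gives 0/0; apply L'Hôpital's rule 2 times.
After differentiating numerator and denominator 2 times the quotient is (-32/(4*u + 1)^2 + 27/(4*(3*u + 1)^(3/2)))/(4); at u = 0 this is -101/16.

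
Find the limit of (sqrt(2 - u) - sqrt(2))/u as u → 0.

-√(2)/4

Substitution gives 0/0. Multiply numerator and denominator by the conjugate √(2 - u) + √2.
The numerator becomes (2 - u) − 2 = -u, so the expression simplifies to -1/(√(2 - u) + √2).
Letting u → 0 gives -1/(2√2) = -√(2)/4.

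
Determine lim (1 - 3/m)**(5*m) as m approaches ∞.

e^(-15)

Write it as [(1 - 3/m)^m]^(5) · (1 - 3/m)^(0). The bracketed term tends to e^(-3) and the second factor to 1, so the limit is e^(-15).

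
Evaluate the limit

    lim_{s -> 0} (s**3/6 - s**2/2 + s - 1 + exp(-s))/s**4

1/24

Direct substitution gives 0/0.
Apply L'Hôpital: lim (s^2/2 - s + 1 - e^(-s))/(4*s^3), still 0/0.
Apply L'Hôpital: lim (s - 1 + e^(-s))/(12*s^2), still 0/0.
Apply L'Hôpital: lim (1 - e^(-s))/(24*s), still 0/0.
After 4 applications of L'Hôpital's rule the quotient is (e^(-s))/(24); substituting s = 0 gives 1/24.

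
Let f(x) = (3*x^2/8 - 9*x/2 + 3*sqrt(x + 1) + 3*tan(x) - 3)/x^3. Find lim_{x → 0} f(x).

Substitution gives 0/0 (the numerator vanishes to order 3).
Expand each term to order x^3: the coefficient of x^3 in 3·√(1 + x) is 3/16 and in 3·tan(x) is 1.
Lower-order terms cancel with the polynomial part, so the numerator is (19/16)·x^3 + o(x^3), and the limit is (19/16)/(1) = 19/16.

19/16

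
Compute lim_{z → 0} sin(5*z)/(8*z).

5/8

Substitution gives 0/0.
Write it as (5/8)·sin(5z)/(5z); since sin(u)/u → 1, the limit is 5/8.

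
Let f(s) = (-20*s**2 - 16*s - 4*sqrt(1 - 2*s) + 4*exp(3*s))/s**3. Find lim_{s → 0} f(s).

20

Substitution gives 0/0 (the numerator vanishes to order 3).
Expand each term to order s^3: the coefficient of s^3 in -4·√(1 - 2s) is 2 and in 4·e^(3s) is 18.
Lower-order terms cancel with the polynomial part, so the numerator is (20)·s^3 + o(s^3), and the limit is (20)/(1) = 20.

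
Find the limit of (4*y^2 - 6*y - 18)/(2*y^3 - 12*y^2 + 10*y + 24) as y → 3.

Direct substitution gives 0/0, so factor. Both numerator and denominator have (y - 3) as a factor.
After cancelling, the expression reduces to (4*y + 6)/(2*y^2 - 6*y - 8).
Substituting y = 3 gives -9/4.

-9/4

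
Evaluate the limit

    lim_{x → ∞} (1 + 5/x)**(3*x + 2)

Let L be the limit and take ln: ln L = lim (3x + 2)·ln(1 + 5/x) = lim (3x + 2)·(5/x + O(1/x²)) = 15.
Hence L = e^(15).

e^(15)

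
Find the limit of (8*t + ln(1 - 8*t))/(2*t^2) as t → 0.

Direct substitution gives 0/0.
Apply L'Hôpital: lim (8 - 8/(1 - 8*t))/(4*t), still 0/0.
After 2 applications of L'Hôpital's rule the quotient is (-64/(1 - 8*t)^2)/(4); substituting t = 0 gives -16.

-16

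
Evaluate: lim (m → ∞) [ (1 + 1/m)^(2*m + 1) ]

Let L be the limit and take ln: ln L = lim (2m + 1)·ln(1 + 1/m) = lim (2m + 1)·(1/m + O(1/m²)) = 2.
Hence L = e^(2).

e^(2)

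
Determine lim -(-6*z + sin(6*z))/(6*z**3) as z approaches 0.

Direct substitution gives 0/0.
Apply L'Hôpital: lim (6*cos(6*z) - 6)/(-18*z^2), still 0/0.
Apply L'Hôpital: lim (-36*sin(6*z))/(-36*z), still 0/0.
After 3 applications of L'Hôpital's rule the quotient is (-216*cos(6*z))/(-36); substituting z = 0 gives 6.

6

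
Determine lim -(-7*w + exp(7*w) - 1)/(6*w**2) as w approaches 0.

-49/12

Direct substitution gives 0/0.
Apply L'Hôpital: lim (7*e^(7*w) - 7)/(-12*w), still 0/0.
After 2 applications of L'Hôpital's rule the quotient is (49*e^(7*w))/(-12); substituting w = 0 gives -49/12.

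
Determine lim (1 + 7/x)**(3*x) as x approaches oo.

Write it as [(1 + 7/x)^x]^(3) · (1 + 7/x)^(0). The bracketed term tends to e^(7) and the second factor to 1, so the limit is e^(21).

e^(21)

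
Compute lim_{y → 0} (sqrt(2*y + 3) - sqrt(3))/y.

√(3)/3

Substitution gives 0/0. Multiply numerator and denominator by the conjugate √(3 + 2y) + √3.
The numerator becomes (3 + 2y) − 3 = 2y, so the expression simplifies to 2/(√(3 + 2y) + √3).
Letting y → 0 gives 2/(2√3) = √(3)/3.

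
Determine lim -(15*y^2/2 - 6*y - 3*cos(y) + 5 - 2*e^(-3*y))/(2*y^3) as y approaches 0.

-9/2

Substitution gives 0/0; apply L'Hôpital's rule 3 times.
After differentiating numerator and denominator 3 times the quotient is (-3*sin(y) + 54*e^(-3*y))/(-12); at y = 0 this is -9/2.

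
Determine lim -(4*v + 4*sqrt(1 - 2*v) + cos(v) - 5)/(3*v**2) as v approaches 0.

Substitution gives 0/0; apply L'Hôpital's rule 2 times.
After differentiating numerator and denominator 2 times the quotient is (-cos(v) - 4/(1 - 2*v)^(3/2))/(-6); at v = 0 this is 5/6.

5/6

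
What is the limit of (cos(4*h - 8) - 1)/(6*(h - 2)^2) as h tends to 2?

-4/3

Direct substitution gives 0/0.
Apply L'Hôpital: lim (-4*sin(4*h - 8))/(12*h - 24), still 0/0.
After 2 applications of L'Hôpital's rule the quotient is (-16*cos(4*h - 8))/(12); substituting h = 2 gives -4/3.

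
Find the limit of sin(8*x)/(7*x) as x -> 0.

Substitution gives 0/0.
Write it as (8/7)·sin(8x)/(8x); since sin(u)/u → 1, the limit is 8/7.

8/7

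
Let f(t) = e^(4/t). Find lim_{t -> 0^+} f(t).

∞

As t → 0⁺, 4/(t) → +∞, so e^(4/(t)) → ∞.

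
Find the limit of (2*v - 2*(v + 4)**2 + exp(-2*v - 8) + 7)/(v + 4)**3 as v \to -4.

Direct substitution gives 0/0.
Apply L'Hôpital: lim (-4*v - 2*e^(-2*v - 8) - 14)/(3*(v + 4)^2), still 0/0.
Apply L'Hôpital: lim (4*e^(-2*v - 8) - 4)/(6*v + 24), still 0/0.
After 3 applications of L'Hôpital's rule the quotient is (-8*e^(-2*v - 8))/(6); substituting v = -4 gives -4/3.

-4/3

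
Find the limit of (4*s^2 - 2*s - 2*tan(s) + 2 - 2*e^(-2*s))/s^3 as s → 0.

2

Substitution gives 0/0; apply L'Hôpital's rule 3 times.
After differentiating numerator and denominator 3 times the quotient is (8/cos(s)^2 - 12/cos(s)^4 + 16*e^(-2*s))/(6); at s = 0 this is 2.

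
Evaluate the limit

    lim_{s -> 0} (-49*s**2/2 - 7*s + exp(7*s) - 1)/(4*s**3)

Direct substitution gives 0/0.
Apply L'Hôpital: lim (-49*s + 7*e^(7*s) - 7)/(12*s^2), still 0/0.
Apply L'Hôpital: lim (49*e^(7*s) - 49)/(24*s), still 0/0.
After 3 applications of L'Hôpital's rule the quotient is (343*e^(7*s))/(24); substituting s = 0 gives 343/24.

343/24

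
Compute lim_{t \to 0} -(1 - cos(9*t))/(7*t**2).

-81/14

Substitution gives 0/0.
Use (1 − cos u)/u² → 1/2 with u = 9t: the limit is 9²/(2·(-7)) = -81/14.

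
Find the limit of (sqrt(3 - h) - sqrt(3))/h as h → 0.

-√(3)/6

Substitution gives 0/0. Multiply numerator and denominator by the conjugate √(3 - h) + √3.
The numerator becomes (3 - h) − 3 = -h, so the expression simplifies to -1/(√(3 - h) + √3).
Letting h → 0 gives -1/(2√3) = -√(3)/6.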